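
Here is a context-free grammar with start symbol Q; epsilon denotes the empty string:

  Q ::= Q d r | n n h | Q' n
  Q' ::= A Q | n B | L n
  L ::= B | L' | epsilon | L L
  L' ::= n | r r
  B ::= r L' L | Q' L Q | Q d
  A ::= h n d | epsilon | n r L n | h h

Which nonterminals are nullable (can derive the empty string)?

Directly nullable (have an epsilon-production): L, A.
No other nonterminal has a production whose RHS symbols are all nullable.

{ A, L }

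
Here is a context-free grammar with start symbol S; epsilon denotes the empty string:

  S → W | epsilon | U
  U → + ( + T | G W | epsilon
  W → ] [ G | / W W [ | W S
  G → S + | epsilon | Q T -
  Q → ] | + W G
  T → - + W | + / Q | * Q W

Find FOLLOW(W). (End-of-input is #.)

{ #, *, +, -, /, [, ] }

In S → W: W is at the end, add FOLLOW(S) = { #, *, +, -, /, [, ] }.
In U → G W: W is at the end, add FOLLOW(U) = { #, *, +, -, /, [, ] }.
In W → / W W [: add FIRST(W [) = { /, ] }.
In W → / W W [: add FIRST([) = { [ }.
In W → W S: add FIRST(S)\{epsilon} = { +, /, ] }.
  Since S is nullable, also add FOLLOW(W) = { #, *, +, -, /, [, ] }.
In Q → + W G: add FIRST(G)\{epsilon} = { +, /, ] }.
  Since G is nullable, also add FOLLOW(Q) = { #, *, +, -, /, [, ] }.
In T → - + W: W is at the end, add FOLLOW(T) = { #, *, +, -, /, [, ] }.
In T → * Q W: W is at the end, add FOLLOW(T) = { #, *, +, -, /, [, ] }.
Union: FOLLOW(W) = { #, *, +, -, /, [, ] }.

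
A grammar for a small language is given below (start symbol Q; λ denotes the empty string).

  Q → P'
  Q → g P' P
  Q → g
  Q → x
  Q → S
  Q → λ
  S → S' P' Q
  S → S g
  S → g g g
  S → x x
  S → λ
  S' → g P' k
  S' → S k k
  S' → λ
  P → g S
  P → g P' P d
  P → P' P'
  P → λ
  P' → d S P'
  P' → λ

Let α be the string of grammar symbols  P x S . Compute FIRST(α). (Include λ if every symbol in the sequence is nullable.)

Add FIRST(P)\{λ} = { d, g }; P is nullable, continue.
x is a terminal; add {x} and stop.

{ d, g, x }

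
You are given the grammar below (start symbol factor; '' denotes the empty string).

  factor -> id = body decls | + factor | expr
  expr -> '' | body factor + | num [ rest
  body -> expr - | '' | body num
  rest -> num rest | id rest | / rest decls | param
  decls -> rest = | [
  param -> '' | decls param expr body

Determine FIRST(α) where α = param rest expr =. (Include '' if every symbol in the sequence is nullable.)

{ +, -, /, =, [, id, num }

Add FIRST(param)\{''} = { /, =, [, id, num }; param is nullable, continue.
Add FIRST(rest)\{''} = { /, =, [, id, num }; rest is nullable, continue.
Add FIRST(expr)\{''} = { +, -, id, num }; expr is nullable, continue.
= is a terminal; add {=} and stop.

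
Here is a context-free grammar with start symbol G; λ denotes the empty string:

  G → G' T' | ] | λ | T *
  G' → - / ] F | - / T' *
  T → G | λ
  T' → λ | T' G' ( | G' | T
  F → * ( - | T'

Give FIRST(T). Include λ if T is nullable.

From T → G: add FIRST(G) = { *, -, ], λ } (including λ since G is nullable).
T → λ contributes λ.
Union: FIRST(T) = { *, -, ], λ }.

{ *, -, ], λ }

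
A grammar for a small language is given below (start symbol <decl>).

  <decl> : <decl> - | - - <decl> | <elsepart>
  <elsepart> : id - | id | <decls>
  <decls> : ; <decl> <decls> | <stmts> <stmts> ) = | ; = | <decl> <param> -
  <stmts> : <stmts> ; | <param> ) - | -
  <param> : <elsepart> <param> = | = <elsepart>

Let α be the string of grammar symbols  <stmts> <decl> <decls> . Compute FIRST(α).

Add FIRST(<stmts>) = { -, ;, =, id }; <stmts> is not nullable, stop.

{ -, ;, =, id }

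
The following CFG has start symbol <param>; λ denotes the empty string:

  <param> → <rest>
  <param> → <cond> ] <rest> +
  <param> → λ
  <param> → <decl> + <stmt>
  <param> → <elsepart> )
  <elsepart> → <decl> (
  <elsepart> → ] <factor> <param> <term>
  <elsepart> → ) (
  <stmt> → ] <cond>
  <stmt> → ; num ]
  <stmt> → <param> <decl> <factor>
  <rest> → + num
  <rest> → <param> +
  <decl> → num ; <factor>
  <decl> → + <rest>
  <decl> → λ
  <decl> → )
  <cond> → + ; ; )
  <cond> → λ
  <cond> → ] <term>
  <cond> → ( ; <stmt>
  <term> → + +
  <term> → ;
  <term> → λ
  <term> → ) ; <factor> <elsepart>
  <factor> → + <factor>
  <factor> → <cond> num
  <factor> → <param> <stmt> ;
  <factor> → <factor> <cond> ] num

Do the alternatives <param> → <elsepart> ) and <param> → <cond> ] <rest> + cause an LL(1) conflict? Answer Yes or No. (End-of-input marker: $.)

Yes

FIRST(<elsepart> )) = { (, ), +, ], num } and FIRST(<cond> ] <rest> +) = { (, +, ] }.
Both contain (, so the two alternatives are not disjoint — LL(1) conflict.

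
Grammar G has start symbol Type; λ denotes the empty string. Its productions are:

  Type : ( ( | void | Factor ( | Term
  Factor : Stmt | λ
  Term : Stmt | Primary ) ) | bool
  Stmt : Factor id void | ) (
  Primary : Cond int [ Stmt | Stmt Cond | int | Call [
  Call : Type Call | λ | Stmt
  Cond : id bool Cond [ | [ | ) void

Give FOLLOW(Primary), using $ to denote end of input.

{ ) }

In Term : Primary ) ): add FIRST() )) = { ) }.
Union: FOLLOW(Primary) = { ) }.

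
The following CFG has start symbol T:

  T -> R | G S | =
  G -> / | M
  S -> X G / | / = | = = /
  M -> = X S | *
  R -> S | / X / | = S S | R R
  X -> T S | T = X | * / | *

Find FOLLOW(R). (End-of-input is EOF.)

In T -> R: R is at the end, add FOLLOW(T) = { EOF, *, /, = }.
In R -> R R: add FIRST(R) = { *, /, = }.
In R -> R R: R is at the end, add FOLLOW(R) = { EOF, *, /, = }.
Union: FOLLOW(R) = { EOF, *, /, = }.

{ EOF, *, /, = }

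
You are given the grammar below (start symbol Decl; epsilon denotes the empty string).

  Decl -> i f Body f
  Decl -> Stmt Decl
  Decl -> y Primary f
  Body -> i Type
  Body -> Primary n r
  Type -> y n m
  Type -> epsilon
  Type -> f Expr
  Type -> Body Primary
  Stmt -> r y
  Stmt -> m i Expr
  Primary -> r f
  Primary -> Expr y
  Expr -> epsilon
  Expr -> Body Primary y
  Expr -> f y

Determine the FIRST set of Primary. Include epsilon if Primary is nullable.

{ f, i, r, y }

Primary -> r f contributes {r}.
From Primary -> Expr y: Expr nullable, take FIRST(Expr) ∪ {y} = { f, i, r, y }.
Union: FIRST(Primary) = { f, i, r, y }.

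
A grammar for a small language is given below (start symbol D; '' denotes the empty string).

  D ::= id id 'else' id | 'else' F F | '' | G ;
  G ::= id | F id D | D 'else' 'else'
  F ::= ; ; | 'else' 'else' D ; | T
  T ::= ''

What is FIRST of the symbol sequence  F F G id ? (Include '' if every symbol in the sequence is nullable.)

Add FIRST(F)\{''} = { 'else', ; }; F is nullable, continue.
Add FIRST(F)\{''} = { 'else', ; }; F is nullable, continue.
Add FIRST(G) = { 'else', ;, id }; G is not nullable, stop.

{ 'else', ;, id }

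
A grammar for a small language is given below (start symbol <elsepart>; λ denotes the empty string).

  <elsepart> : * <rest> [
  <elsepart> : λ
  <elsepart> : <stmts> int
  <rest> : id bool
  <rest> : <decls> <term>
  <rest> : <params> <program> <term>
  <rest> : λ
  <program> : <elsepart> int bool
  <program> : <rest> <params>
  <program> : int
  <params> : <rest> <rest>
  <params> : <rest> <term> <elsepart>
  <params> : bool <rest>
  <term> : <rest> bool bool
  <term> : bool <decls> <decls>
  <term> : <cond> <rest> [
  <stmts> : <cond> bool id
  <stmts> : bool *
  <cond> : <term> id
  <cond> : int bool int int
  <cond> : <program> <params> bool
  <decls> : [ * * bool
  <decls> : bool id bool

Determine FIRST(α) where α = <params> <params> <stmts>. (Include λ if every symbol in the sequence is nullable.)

Add FIRST(<params>)\{λ} = { *, [, bool, id, int }; <params> is nullable, continue.
Add FIRST(<params>)\{λ} = { *, [, bool, id, int }; <params> is nullable, continue.
Add FIRST(<stmts>) = { *, [, bool, id, int }; <stmts> is not nullable, stop.

{ *, [, bool, id, int }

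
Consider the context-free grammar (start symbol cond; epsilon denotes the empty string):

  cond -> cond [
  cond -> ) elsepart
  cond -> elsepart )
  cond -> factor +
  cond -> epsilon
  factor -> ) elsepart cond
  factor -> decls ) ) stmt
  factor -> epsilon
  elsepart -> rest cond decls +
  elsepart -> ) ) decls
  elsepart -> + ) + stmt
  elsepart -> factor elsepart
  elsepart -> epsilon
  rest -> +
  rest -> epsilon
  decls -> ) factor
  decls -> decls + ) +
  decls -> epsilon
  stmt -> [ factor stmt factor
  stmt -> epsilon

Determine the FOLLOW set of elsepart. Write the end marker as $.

In cond -> ) elsepart: elsepart is at the end, add FOLLOW(cond) = { $, ), +, [ }.
In cond -> elsepart ): add FIRST()) = { ) }.
In factor -> ) elsepart cond: add FIRST(cond)\{epsilon} = { ), +, [ }.
  Since cond is nullable, also add FOLLOW(factor) = { $, ), +, [ }.
In elsepart -> factor elsepart: elsepart is at the end, add FOLLOW(elsepart) = { $, ), +, [ }.
Union: FOLLOW(elsepart) = { $, ), +, [ }.

{ $, ), +, [ }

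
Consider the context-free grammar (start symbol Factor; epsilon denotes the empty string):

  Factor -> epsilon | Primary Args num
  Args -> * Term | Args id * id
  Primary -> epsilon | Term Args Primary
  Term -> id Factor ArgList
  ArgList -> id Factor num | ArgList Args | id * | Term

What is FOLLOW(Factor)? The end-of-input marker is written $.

{ $, id, num }

Factor is the start symbol, so $ ∈ FOLLOW(Factor).
In Term -> id Factor ArgList: add FIRST(ArgList) = { id }.
In ArgList -> id Factor num: add FIRST(num) = { num }.
Union: FOLLOW(Factor) = { $, id, num }.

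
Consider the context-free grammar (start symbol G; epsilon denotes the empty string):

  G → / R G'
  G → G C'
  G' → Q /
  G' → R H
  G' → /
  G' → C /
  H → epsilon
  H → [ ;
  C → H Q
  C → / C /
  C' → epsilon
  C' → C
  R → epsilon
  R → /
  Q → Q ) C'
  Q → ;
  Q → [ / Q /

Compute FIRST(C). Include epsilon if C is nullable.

From C → H Q: H nullable, take FIRST(H) ∪ FIRST(Q) = { ;, [ }.
C → / C / contributes {/}.
Union: FIRST(C) = { /, ;, [ }.

{ /, ;, [ }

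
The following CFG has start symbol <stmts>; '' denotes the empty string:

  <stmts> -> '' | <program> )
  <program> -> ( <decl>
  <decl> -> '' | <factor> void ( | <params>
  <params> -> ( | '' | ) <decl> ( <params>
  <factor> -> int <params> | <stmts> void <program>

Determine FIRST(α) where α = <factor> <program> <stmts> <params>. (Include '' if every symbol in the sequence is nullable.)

{ (, int, void }

Add FIRST(<factor>) = { (, int, void }; <factor> is not nullable, stop.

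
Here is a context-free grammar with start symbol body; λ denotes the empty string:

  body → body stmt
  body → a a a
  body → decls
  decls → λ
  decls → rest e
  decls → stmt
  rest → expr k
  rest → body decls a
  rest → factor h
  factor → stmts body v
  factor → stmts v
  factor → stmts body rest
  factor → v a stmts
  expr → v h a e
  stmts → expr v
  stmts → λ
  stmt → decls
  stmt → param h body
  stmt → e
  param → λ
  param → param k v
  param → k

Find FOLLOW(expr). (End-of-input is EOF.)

In rest → expr k: add FIRST(k) = { k }.
In stmts → expr v: add FIRST(v) = { v }.
Union: FOLLOW(expr) = { k, v }.

{ k, v }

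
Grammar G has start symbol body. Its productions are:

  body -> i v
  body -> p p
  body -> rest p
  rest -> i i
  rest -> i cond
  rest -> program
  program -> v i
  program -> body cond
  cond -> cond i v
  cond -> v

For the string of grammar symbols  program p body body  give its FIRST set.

Add FIRST(program) = { i, p, v }; program is not nullable, stop.

{ i, p, v }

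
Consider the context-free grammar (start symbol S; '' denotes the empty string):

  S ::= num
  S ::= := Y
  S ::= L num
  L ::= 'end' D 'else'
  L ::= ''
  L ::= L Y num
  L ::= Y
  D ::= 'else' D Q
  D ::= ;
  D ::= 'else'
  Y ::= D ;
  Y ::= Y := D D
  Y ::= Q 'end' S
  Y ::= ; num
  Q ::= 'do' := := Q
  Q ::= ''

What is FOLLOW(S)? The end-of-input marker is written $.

S is the start symbol, so $ ∈ FOLLOW(S).
In Y ::= Q 'end' S: S is at the end, add FOLLOW(Y) = { $, 'do', 'else', 'end', :=, ;, num }.
Union: FOLLOW(S) = { $, 'do', 'else', 'end', :=, ;, num }.

{ $, 'do', 'else', 'end', :=, ;, num }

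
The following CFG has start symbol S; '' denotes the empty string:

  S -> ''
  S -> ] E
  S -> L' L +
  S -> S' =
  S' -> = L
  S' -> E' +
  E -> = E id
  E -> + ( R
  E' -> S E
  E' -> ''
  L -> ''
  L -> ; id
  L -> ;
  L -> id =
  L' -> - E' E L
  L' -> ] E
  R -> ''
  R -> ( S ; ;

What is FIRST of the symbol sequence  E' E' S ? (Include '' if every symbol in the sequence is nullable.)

{ +, -, =, ], '' }

Add FIRST(E')\{''} = { +, -, =, ] }; E' is nullable, continue.
Add FIRST(E')\{''} = { +, -, =, ] }; E' is nullable, continue.
Add FIRST(S)\{''} = { +, -, =, ] }; S is nullable, continue.
Every symbol is nullable, so include ''.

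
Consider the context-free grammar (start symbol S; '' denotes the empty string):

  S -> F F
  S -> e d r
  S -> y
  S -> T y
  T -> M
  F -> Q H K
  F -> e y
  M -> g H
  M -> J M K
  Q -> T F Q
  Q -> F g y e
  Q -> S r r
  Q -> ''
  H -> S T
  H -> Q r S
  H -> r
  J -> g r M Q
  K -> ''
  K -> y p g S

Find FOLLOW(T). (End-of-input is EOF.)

{ EOF, e, g, r, y }

In S -> T y: add FIRST(y) = { y }.
In Q -> T F Q: add FIRST(F Q) = { e, g, r, y }.
In H -> S T: T is at the end, add FOLLOW(H) = { EOF, e, g, r, y }.
Union: FOLLOW(T) = { EOF, e, g, r, y }.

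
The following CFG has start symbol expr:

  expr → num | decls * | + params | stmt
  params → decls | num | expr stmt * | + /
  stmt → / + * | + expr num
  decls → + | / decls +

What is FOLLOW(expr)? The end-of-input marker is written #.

{ #, +, /, num }

expr is the start symbol, so # ∈ FOLLOW(expr).
In params → expr stmt *: add FIRST(stmt *) = { +, / }.
In stmt → + expr num: add FIRST(num) = { num }.
Union: FOLLOW(expr) = { #, +, /, num }.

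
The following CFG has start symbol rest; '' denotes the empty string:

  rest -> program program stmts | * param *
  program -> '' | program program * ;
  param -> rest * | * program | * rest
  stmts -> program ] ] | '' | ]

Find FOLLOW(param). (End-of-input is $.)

{ * }

In rest -> * param *: add FIRST(*) = { * }.
Union: FOLLOW(param) = { * }.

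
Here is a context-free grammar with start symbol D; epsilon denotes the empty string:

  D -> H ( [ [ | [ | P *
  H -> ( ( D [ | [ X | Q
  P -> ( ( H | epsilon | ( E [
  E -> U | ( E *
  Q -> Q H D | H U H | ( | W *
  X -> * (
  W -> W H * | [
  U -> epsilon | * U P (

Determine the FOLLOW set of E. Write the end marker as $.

In P -> ( E [: add FIRST([) = { [ }.
In E -> ( E *: add FIRST(*) = { * }.
Union: FOLLOW(E) = { *, [ }.

{ *, [ }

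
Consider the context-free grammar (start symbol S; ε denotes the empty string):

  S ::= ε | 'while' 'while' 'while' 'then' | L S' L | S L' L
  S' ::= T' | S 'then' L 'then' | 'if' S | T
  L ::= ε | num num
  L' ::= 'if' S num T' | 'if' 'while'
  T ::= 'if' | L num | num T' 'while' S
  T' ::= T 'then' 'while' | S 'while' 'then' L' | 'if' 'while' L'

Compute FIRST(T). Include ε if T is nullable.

T ::= 'if' contributes {'if'}.
From T ::= L num: L nullable, take FIRST(L) ∪ {num} = { num }.
T ::= num T' 'while' S contributes {num}.
Union: FIRST(T) = { 'if', num }.

{ 'if', num }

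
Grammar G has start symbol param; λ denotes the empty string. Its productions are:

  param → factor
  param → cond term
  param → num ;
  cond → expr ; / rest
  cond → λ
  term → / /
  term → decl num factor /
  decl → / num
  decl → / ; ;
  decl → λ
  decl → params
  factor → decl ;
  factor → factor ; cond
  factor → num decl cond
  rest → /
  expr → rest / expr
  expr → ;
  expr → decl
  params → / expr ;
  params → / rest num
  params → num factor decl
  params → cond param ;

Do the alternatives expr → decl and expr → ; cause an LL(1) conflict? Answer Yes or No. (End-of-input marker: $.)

FIRST(decl) = { /, ;, num, λ } and FIRST(;) = { ; }.
Both contain ;, so the two alternatives are not disjoint — LL(1) conflict.

Yes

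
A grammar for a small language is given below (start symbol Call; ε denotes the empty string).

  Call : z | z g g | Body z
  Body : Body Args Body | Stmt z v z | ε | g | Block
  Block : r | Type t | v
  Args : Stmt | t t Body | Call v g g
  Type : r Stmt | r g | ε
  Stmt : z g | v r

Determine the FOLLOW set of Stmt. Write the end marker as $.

{ g, r, t, v, z }

In Body : Stmt z v z: add FIRST(z v z) = { z }.
In Args : Stmt: Stmt is at the end, add FOLLOW(Args) = { g, r, t, v, z }.
In Type : r Stmt: Stmt is at the end, add FOLLOW(Type) = { t }.
Union: FOLLOW(Stmt) = { g, r, t, v, z }.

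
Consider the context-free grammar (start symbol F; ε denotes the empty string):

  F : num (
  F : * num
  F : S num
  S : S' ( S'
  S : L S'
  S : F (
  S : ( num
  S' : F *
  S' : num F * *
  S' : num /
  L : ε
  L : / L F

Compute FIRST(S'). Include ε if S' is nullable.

From S' : F *: add FIRST(F) = { (, *, /, num }.
S' : num F * * contributes {num}.
S' : num / contributes {num}.
Union: FIRST(S') = { (, *, /, num }.

{ (, *, /, num }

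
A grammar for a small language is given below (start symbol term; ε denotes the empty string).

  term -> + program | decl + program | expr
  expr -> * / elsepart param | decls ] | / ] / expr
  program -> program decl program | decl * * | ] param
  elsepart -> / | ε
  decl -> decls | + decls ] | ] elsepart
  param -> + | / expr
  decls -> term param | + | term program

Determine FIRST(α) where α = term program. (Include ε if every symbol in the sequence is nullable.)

{ *, +, /, ] }

Add FIRST(term) = { *, +, /, ] }; term is not nullable, stop.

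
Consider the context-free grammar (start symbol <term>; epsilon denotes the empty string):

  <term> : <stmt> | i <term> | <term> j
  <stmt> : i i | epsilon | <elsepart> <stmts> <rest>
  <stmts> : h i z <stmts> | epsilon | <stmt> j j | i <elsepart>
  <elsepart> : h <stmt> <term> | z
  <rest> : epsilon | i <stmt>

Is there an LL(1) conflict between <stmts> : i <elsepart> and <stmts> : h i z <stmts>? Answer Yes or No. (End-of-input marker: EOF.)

FIRST(i <elsepart>) = { i } and FIRST(h i z <stmts>) = { h }.
The FIRST sets are disjoint and neither alternative is nullable — no conflict.

No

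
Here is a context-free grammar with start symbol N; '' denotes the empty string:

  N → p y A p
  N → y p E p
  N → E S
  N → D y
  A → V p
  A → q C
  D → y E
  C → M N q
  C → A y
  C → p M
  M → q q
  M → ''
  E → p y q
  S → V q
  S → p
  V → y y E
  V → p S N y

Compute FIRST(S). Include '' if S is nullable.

{ p, y }

From S → V q: add FIRST(V) = { p, y }.
S → p contributes {p}.
Union: FIRST(S) = { p, y }.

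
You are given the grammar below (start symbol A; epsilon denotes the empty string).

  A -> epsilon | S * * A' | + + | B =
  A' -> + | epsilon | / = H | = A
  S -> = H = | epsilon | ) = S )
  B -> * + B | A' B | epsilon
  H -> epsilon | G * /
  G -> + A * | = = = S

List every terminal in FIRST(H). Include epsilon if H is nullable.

{ +, =, epsilon }

H -> epsilon contributes epsilon.
From H -> G * /: add FIRST(G) = { +, = }.
Union: FIRST(H) = { +, =, epsilon }.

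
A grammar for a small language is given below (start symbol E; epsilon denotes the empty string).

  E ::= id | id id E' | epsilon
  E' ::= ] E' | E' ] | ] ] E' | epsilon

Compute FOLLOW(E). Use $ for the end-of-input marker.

{ $ }

E is the start symbol, so $ ∈ FOLLOW(E).
Union: FOLLOW(E) = { $ }.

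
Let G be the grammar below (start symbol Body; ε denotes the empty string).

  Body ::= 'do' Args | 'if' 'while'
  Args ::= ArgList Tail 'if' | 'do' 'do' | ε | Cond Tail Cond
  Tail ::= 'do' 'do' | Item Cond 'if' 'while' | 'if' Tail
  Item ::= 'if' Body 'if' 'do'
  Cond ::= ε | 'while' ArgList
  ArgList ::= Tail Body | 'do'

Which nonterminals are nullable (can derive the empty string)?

Directly nullable (have an ε-production): Args, Cond.
No other nonterminal has a production whose RHS symbols are all nullable.

{ Args, Cond }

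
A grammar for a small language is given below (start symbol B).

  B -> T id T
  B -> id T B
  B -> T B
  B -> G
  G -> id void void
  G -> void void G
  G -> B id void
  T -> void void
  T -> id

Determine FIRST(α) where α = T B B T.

{ id, void }

Add FIRST(T) = { id, void }; T is not nullable, stop.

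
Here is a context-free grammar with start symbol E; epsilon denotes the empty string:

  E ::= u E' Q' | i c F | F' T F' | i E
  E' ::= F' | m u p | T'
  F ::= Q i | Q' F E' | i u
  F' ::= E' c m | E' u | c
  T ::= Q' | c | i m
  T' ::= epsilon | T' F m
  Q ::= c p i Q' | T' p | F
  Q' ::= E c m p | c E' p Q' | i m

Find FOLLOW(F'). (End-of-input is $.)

In E ::= F' T F': add FIRST(T F') = { c, i, m, p, u }.
In E ::= F' T F': F' is at the end, add FOLLOW(E) = { $, c }.
In E' ::= F': F' is at the end, add FOLLOW(E') = { $, c, i, m, p, u }.
Union: FOLLOW(F') = { $, c, i, m, p, u }.

{ $, c, i, m, p, u }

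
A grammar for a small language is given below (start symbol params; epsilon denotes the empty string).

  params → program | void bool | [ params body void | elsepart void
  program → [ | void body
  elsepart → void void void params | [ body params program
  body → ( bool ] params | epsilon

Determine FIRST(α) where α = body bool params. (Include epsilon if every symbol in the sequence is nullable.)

Add FIRST(body)\{epsilon} = { ( }; body is nullable, continue.
bool is a terminal; add {bool} and stop.

{ (, bool }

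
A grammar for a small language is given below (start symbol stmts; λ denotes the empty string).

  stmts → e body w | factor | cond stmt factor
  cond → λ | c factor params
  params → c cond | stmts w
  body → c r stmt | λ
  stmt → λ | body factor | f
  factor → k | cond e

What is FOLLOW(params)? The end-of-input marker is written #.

In cond → c factor params: params is at the end, add FOLLOW(cond) = { c, e, f, k }.
Union: FOLLOW(params) = { c, e, f, k }.

{ c, e, f, k }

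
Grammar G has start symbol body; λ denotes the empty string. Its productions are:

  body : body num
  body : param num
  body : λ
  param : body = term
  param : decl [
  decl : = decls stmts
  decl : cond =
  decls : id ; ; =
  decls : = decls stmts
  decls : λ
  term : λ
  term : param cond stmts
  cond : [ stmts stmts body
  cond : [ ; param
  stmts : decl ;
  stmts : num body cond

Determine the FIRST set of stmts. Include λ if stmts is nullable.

From stmts : decl ;: add FIRST(decl) = { =, [ }.
stmts : num body cond contributes {num}.
Union: FIRST(stmts) = { =, [, num }.

{ =, [, num }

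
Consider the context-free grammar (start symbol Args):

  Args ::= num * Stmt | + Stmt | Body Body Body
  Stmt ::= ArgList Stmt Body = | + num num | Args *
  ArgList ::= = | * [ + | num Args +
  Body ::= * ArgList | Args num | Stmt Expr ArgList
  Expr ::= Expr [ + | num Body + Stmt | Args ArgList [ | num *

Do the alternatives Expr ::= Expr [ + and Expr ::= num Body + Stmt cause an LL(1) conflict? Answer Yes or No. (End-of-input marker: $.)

FIRST(Expr [ +) = { *, +, =, num } and FIRST(num Body + Stmt) = { num }.
Both contain num, so the two alternatives are not disjoint — LL(1) conflict.

Yes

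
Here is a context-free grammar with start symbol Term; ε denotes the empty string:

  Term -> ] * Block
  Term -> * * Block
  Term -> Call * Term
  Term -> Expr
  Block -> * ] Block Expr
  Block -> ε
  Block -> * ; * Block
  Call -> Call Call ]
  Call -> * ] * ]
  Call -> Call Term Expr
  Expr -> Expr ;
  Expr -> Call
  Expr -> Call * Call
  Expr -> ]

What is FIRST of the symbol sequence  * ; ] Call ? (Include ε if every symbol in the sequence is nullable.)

{ * }

* is a terminal; add {*} and stop.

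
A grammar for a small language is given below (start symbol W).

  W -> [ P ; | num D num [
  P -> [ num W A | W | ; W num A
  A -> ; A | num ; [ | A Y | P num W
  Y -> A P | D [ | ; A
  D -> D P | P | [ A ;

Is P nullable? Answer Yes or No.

No

No nonterminal in this grammar is nullable.
No production of P has an RHS whose symbols are all nullable, so P is not nullable.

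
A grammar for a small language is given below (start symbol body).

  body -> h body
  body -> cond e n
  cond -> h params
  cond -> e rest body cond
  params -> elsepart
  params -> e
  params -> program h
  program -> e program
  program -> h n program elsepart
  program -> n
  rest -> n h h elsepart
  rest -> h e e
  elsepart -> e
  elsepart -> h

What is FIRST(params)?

{ e, h, n }

From params -> elsepart: add FIRST(elsepart) = { e, h }.
params -> e contributes {e}.
From params -> program h: add FIRST(program) = { e, h, n }.
Union: FIRST(params) = { e, h, n }.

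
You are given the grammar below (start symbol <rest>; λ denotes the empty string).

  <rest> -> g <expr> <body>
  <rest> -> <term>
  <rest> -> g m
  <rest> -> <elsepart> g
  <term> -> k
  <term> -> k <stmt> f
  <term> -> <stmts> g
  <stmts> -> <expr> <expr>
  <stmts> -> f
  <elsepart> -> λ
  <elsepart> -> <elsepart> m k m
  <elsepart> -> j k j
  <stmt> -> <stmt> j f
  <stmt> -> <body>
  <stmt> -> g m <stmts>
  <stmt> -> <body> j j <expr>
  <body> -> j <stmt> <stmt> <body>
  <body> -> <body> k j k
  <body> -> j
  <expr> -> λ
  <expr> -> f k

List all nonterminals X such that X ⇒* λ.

{ <elsepart>, <expr>, <stmts> }

Directly nullable (have an λ-production): <elsepart>, <expr>.
<stmts> -> <expr> <expr> with every symbol nullable, so <stmts> is nullable.
No other nonterminal has a production whose RHS symbols are all nullable.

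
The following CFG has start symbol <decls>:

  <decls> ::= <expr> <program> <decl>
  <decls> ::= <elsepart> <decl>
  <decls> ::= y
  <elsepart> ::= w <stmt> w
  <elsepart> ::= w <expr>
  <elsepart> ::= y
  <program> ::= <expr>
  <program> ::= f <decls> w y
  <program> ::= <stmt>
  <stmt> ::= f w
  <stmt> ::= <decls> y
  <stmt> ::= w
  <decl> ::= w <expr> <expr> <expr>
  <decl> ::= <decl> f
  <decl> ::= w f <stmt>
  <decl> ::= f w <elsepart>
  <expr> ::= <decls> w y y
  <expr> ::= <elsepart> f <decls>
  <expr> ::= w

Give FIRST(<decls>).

{ w, y }

From <decls> ::= <expr> <program> <decl>: add FIRST(<expr>) = { w, y }.
From <decls> ::= <elsepart> <decl>: add FIRST(<elsepart>) = { w, y }.
<decls> ::= y contributes {y}.
Union: FIRST(<decls>) = { w, y }.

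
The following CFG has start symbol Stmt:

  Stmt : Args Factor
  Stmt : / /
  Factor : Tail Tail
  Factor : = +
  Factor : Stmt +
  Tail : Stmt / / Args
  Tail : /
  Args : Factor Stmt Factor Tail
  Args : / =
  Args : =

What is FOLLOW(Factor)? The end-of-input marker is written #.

{ #, +, /, = }

In Stmt : Args Factor: Factor is at the end, add FOLLOW(Stmt) = { #, +, /, = }.
In Args : Factor Stmt Factor Tail: add FIRST(Stmt Factor Tail) = { /, = }.
In Args : Factor Stmt Factor Tail: add FIRST(Tail) = { /, = }.
Union: FOLLOW(Factor) = { #, +, /, = }.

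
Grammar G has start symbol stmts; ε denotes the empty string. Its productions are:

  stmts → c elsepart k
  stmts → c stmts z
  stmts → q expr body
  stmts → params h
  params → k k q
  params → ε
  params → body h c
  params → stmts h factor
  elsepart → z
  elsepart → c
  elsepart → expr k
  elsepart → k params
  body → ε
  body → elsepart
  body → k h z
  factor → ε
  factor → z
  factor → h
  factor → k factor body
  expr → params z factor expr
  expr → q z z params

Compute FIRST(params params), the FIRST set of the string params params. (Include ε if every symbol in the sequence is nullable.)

{ c, h, k, q, z, ε }

Add FIRST(params)\{ε} = { c, h, k, q, z }; params is nullable, continue.
Add FIRST(params)\{ε} = { c, h, k, q, z }; params is nullable, continue.
Every symbol is nullable, so include ε.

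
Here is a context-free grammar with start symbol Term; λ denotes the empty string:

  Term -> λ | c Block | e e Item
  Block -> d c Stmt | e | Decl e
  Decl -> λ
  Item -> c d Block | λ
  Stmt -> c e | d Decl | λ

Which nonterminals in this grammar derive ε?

{ Decl, Item, Stmt, Term }

Directly nullable (have an λ-production): Term, Decl, Item, Stmt.
No other nonterminal has a production whose RHS symbols are all nullable.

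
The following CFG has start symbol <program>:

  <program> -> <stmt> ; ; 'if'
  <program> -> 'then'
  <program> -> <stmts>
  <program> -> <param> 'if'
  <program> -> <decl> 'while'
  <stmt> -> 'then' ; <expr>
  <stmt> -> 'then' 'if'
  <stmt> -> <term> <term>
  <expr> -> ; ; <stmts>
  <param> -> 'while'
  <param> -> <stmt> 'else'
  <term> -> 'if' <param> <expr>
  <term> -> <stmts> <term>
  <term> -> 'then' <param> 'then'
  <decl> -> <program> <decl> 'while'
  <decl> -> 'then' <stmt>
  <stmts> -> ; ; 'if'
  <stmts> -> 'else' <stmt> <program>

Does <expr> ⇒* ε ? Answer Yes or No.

No

No nonterminal in this grammar is nullable.
No production of <expr> has an RHS whose symbols are all nullable, so <expr> is not nullable.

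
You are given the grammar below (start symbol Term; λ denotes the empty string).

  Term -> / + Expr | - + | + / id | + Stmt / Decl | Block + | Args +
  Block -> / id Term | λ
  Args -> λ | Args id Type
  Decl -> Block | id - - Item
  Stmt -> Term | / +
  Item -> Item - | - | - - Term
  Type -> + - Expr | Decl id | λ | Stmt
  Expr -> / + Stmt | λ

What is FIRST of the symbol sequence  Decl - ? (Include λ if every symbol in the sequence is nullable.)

{ -, /, id }

Add FIRST(Decl)\{λ} = { /, id }; Decl is nullable, continue.
- is a terminal; add {-} and stop.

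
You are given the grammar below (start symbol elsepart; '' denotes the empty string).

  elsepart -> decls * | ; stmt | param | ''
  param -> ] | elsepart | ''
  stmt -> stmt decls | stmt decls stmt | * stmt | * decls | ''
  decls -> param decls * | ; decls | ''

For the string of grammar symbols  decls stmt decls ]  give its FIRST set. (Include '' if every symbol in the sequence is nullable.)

{ *, ;, ] }

Add FIRST(decls)\{''} = { *, ;, ] }; decls is nullable, continue.
Add FIRST(stmt)\{''} = { *, ;, ] }; stmt is nullable, continue.
Add FIRST(decls)\{''} = { *, ;, ] }; decls is nullable, continue.
] is a terminal; add {]} and stop.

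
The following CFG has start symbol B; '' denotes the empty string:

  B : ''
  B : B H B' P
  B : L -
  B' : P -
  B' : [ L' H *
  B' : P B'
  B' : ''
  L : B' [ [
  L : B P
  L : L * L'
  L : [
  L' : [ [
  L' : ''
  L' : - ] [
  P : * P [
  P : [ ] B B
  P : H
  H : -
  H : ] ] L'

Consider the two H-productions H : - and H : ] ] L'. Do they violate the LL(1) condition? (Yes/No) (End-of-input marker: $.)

FIRST(-) = { - } and FIRST(] ] L') = { ] }.
The FIRST sets are disjoint and neither alternative is nullable — no conflict.

No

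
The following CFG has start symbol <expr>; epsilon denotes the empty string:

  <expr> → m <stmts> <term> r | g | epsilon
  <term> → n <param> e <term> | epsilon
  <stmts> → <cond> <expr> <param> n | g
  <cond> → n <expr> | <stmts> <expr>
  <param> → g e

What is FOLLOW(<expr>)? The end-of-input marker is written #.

<expr> is the start symbol, so # ∈ FOLLOW(<expr>).
In <stmts> → <cond> <expr> <param> n: add FIRST(<param> n) = { g }.
In <cond> → n <expr>: <expr> is at the end, add FOLLOW(<cond>) = { g, m }.
In <cond> → <stmts> <expr>: <expr> is at the end, add FOLLOW(<cond>) = { g, m }.
Union: FOLLOW(<expr>) = { #, g, m }.

{ #, g, m }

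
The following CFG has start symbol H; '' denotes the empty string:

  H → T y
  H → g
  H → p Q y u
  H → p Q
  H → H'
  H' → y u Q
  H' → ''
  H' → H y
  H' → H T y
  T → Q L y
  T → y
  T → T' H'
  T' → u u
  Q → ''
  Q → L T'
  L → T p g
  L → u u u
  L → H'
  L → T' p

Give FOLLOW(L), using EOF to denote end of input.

In T → Q L y: add FIRST(y) = { y }.
In Q → L T': add FIRST(T') = { u }.
Union: FOLLOW(L) = { u, y }.

{ u, y }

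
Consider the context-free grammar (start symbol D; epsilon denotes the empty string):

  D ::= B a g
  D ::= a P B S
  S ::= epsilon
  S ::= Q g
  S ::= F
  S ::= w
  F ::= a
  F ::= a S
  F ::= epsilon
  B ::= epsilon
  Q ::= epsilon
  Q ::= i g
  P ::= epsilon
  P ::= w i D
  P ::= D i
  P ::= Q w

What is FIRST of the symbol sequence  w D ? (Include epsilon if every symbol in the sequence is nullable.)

{ w }

w is a terminal; add {w} and stop.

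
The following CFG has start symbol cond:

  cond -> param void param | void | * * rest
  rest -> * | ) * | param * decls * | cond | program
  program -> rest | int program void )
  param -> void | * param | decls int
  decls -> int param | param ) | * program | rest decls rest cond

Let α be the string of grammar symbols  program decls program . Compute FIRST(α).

Add FIRST(program) = { ), *, int, void }; program is not nullable, stop.

{ ), *, int, void }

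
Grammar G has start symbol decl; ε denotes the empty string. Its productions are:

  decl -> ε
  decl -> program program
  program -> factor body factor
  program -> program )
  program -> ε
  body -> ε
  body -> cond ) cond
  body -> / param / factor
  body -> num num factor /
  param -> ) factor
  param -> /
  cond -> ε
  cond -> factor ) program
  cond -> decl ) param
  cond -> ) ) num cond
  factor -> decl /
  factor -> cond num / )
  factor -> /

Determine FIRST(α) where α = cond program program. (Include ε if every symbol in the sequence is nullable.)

{ ), /, num, ε }

Add FIRST(cond)\{ε} = { ), /, num }; cond is nullable, continue.
Add FIRST(program)\{ε} = { ), /, num }; program is nullable, continue.
Add FIRST(program)\{ε} = { ), /, num }; program is nullable, continue.
Every symbol is nullable, so include ε.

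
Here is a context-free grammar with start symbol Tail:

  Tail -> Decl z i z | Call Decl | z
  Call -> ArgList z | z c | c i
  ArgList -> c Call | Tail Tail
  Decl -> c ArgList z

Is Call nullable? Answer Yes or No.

No

No nonterminal in this grammar is nullable.
No production of Call has an RHS whose symbols are all nullable, so Call is not nullable.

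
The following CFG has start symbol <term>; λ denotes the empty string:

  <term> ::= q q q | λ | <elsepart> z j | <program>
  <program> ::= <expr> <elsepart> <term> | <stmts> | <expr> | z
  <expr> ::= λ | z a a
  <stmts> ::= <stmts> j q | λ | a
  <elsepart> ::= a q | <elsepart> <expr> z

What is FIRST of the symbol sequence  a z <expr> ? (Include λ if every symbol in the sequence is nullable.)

{ a }

a is a terminal; add {a} and stop.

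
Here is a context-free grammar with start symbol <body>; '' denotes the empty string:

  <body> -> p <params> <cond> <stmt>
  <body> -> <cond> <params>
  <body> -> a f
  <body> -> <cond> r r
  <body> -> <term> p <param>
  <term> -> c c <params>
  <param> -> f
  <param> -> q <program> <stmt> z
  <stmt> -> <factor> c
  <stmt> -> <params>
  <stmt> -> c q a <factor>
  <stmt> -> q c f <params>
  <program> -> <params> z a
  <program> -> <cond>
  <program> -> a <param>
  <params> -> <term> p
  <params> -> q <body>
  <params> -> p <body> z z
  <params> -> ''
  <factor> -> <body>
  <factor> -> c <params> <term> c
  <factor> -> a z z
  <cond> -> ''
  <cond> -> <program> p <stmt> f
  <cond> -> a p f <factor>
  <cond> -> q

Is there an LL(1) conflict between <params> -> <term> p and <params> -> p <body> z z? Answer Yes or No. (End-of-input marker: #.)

FIRST(<term> p) = { c } and FIRST(p <body> z z) = { p }.
The FIRST sets are disjoint and neither alternative is nullable — no conflict.

No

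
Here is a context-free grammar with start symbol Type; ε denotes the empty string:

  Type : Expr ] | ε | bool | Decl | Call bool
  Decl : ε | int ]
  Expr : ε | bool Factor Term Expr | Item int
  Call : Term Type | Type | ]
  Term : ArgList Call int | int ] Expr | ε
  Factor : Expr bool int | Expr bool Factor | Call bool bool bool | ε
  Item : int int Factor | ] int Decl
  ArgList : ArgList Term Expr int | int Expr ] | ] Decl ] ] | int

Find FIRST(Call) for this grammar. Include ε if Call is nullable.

{ ], bool, int, ε }

From Call : Term Type: Term, Type nullable, take FIRST(Term) ∪ FIRST(Type) = { ], bool, int }; also ε since the whole RHS is nullable.
From Call : Type: add FIRST(Type) = { ], bool, int, ε } (including ε since Type is nullable).
Call : ] contributes {]}.
Union: FIRST(Call) = { ], bool, int, ε }.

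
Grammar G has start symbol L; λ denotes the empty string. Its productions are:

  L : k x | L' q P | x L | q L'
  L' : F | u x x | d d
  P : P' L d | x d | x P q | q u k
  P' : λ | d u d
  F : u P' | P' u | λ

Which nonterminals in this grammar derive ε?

{ F, L', P' }

Directly nullable (have an λ-production): P', F.
L' : F with every symbol nullable, so L' is nullable.
No other nonterminal has a production whose RHS symbols are all nullable.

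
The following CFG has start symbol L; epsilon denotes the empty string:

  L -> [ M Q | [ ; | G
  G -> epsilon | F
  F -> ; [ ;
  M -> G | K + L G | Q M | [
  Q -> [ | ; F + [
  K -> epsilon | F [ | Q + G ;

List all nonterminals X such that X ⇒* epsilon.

Directly nullable (have an epsilon-production): G, K.
L -> G with every symbol nullable, so L is nullable.
M -> G with every symbol nullable, so M is nullable.
No other nonterminal has a production whose RHS symbols are all nullable.

{ G, K, L, M }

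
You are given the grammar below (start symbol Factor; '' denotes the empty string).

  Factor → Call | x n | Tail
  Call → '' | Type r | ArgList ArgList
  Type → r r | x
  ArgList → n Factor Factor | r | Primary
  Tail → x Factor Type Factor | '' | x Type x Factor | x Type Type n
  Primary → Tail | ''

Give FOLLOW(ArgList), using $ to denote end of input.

In Call → ArgList ArgList: add FIRST(ArgList)\{''} = { n, r, x }.
  Since ArgList is nullable, also add FOLLOW(Call) = { $, n, r, x }.
In Call → ArgList ArgList: ArgList is at the end, add FOLLOW(Call) = { $, n, r, x }.
Union: FOLLOW(ArgList) = { $, n, r, x }.

{ $, n, r, x }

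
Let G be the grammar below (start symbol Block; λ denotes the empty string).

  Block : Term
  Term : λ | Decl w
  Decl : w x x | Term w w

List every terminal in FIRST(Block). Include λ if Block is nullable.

{ w, λ }

From Block : Term: add FIRST(Term) = { w, λ } (including λ since Term is nullable).
Union: FIRST(Block) = { w, λ }.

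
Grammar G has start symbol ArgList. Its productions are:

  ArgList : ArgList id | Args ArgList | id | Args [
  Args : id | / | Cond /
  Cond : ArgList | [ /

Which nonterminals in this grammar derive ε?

{ } (none)

No nonterminal has an empty production or an RHS whose symbols are all nullable.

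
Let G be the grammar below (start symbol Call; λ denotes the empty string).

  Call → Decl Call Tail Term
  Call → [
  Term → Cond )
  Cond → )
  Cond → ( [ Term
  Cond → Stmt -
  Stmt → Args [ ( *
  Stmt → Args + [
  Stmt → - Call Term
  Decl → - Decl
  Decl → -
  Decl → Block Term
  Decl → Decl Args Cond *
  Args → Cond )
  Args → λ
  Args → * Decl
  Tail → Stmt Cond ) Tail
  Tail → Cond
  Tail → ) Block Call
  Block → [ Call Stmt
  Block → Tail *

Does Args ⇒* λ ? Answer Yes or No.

Yes

Args has an λ-production, so Args ⇒ λ.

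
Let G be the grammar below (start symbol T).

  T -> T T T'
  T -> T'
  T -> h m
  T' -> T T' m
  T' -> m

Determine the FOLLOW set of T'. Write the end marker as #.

In T -> T T T': T' is at the end, add FOLLOW(T) = { #, h, m }.
In T -> T': T' is at the end, add FOLLOW(T) = { #, h, m }.
In T' -> T T' m: add FIRST(m) = { m }.
Union: FOLLOW(T') = { #, h, m }.

{ #, h, m }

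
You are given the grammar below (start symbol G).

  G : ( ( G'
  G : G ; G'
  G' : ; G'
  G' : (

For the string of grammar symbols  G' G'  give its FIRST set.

Add FIRST(G') = { (, ; }; G' is not nullable, stop.

{ (, ; }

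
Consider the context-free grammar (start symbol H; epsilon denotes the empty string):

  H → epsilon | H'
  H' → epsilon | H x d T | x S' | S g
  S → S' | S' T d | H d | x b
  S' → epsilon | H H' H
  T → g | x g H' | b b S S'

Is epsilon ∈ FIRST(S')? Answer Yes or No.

Yes

S' has an epsilon-production, so S' ⇒ epsilon.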